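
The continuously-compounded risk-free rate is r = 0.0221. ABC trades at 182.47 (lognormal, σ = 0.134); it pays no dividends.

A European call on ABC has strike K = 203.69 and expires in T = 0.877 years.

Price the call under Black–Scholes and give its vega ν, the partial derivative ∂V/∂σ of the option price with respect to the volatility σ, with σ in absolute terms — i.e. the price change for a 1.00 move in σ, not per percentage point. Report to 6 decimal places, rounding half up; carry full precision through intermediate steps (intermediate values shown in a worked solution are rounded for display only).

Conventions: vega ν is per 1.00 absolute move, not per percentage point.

σ√T = 0.134·√0.877 = 0.125489
d₁ = (ln(S/K) + (r+σ²/2)T) / (σ√T) = (ln(182.47/203.69) + (0.0221+0.134²/2)·0.877) / 0.125489 = (-0.110013 + 0.027255) / 0.125489 = -0.659486
d₂ = d₁ − σ√T = -0.659486 − 0.125489 = -0.784975
e^{−rT} = 0.980805
N(d₁) = 0.254792,  N(d₂) = 0.216234
Call price V = S·N(d₁) − K·e^{−rT}·N(d₂) = 46.491866 − 43.199297 = 3.292570
φ(d₁) = (1/√(2π))·e^{−d₁²/2} = 0.320973
ν = S·φ(d₁)·√T = 54.847804

price = 3.292570
ν = 54.847804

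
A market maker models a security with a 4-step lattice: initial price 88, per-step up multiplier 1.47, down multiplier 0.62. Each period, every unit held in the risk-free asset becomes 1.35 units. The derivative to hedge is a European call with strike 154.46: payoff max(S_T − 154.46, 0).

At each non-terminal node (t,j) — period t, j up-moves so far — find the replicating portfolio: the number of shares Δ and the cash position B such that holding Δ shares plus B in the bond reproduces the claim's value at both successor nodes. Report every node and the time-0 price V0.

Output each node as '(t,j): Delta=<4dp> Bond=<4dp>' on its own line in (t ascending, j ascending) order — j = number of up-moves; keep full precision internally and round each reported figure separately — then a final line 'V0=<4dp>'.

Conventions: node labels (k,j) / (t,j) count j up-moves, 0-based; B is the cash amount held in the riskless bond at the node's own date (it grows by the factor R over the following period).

(0,0): Delta=0.8498 Bond=-30.7505
(1,0): Delta=0.1645 Bond=-4.1221
(1,1): Delta=0.8973 Bond=-47.6596
(2,0): Delta=0.0000 Bond=0.0000
(2,1): Delta=0.1759 Bond=-6.4796
(2,2): Delta=0.9474 Bond=-73.8519
(3,0): Delta=0.0000 Bond=0.0000
(3,1): Delta=0.0000 Bond=0.0000
(3,2): Delta=0.1881 Bond=-10.1853
(3,3): Delta=1.0000 Bond=-114.4148
V0=44.0343

Since d<R<u, set p* = (R−d)/(u−d) = 0.8588; price each node as the discounted p*-expectation of its children.
Expiry values: V(4,0)=0.0000, V(4,1)=0.0000, V(4,2)=0.0000, V(4,3)=18.8511, V(4,4)=256.4550
(3,0): S=20.9729. Δ = (V_up−V_dn)/(S_up−S_dn) = (0.0000−0.0000)/(30.8301−13.0032) = 0.0000. V = [p*·0.0000 + (1−p*)·0.0000]/1.35 = 0.0000. B = V − Δ·S = 0.0000.
(3,1): S=49.7260. Δ = (V_up−V_dn)/(S_up−S_dn) = (0.0000−0.0000)/(73.0972−30.8301) = 0.0000. V = [p*·0.0000 + (1−p*)·0.0000]/1.35 = 0.0000. B = V − Δ·S = 0.0000.
(3,2): S=117.8987. Δ = (V_up−V_dn)/(S_up−S_dn) = (18.8511−0.0000)/(173.3111−73.0972) = 0.1881. V = [p*·18.8511 + (1−p*)·0.0000]/1.35 = 11.9924. B = V − Δ·S = -10.1853.
(3,3): S=279.5340. Δ = (V_up−V_dn)/(S_up−S_dn) = (256.4550−18.8511)/(410.9150−173.3111) = 1.0000. V = [p*·256.4550 + (1−p*)·18.8511]/1.35 = 165.1192. B = V − Δ·S = -114.4148.
(2,0): S=33.8272. Δ = (V_up−V_dn)/(S_up−S_dn) = (0.0000−0.0000)/(49.7260−20.9729) = 0.0000. V = [p*·0.0000 + (1−p*)·0.0000]/1.35 = 0.0000. B = V − Δ·S = 0.0000.
(2,1): S=80.2032. Δ = (V_up−V_dn)/(S_up−S_dn) = (11.9924−0.0000)/(117.8987−49.7260) = 0.1759. V = [p*·11.9924 + (1−p*)·0.0000]/1.35 = 7.6292. B = V − Δ·S = -6.4796.
(2,2): S=190.1592. Δ = (V_up−V_dn)/(S_up−S_dn) = (165.1192−11.9924)/(279.5340−117.8987) = 0.9474. V = [p*·165.1192 + (1−p*)·11.9924]/1.35 = 106.2973. B = V − Δ·S = -73.8519.
(1,0): S=54.5600. Δ = (V_up−V_dn)/(S_up−S_dn) = (7.6292−0.0000)/(80.2032−33.8272) = 0.1645. V = [p*·7.6292 + (1−p*)·0.0000]/1.35 = 4.8534. B = V − Δ·S = -4.1221.
(1,1): S=129.3600. Δ = (V_up−V_dn)/(S_up−S_dn) = (106.2973−7.6292)/(190.1592−80.2032) = 0.8973. V = [p*·106.2973 + (1−p*)·7.6292]/1.35 = 68.4205. B = V − Δ·S = -47.6596.
(0,0): S=88.0000. Δ = (V_up−V_dn)/(S_up−S_dn) = (68.4205−4.8534)/(129.3600−54.5600) = 0.8498. V = [p*·68.4205 + (1−p*)·4.8534]/1.35 = 44.0343. B = V − Δ·S = -30.7505.
Check: Δ(0,0)·S0 + B(0,0) = 44.0343 = V0.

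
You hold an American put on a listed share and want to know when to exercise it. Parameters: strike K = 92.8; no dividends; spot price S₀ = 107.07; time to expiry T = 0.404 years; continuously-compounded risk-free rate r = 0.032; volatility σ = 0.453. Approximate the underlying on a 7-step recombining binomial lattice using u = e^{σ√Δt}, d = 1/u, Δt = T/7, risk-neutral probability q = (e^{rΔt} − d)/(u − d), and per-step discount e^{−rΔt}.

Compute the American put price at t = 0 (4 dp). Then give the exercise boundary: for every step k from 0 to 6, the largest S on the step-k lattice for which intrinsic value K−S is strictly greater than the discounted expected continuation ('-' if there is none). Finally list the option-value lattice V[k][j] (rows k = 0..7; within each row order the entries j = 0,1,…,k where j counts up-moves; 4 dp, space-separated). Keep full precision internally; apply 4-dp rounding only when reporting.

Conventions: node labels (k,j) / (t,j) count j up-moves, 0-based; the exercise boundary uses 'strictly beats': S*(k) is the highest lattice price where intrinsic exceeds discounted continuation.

price = 5.2458
boundary = - - - - - 62.1371 69.2811
tree:
5.2458
8.0303 2.2649
11.9492 3.8377 0.5787
17.1638 6.3753 1.1176 0.0000
23.5840 10.3105 2.1587 0.0000 0.0000
30.6629 16.0455 4.1693 0.0000 0.0000 0.0000
37.0701 23.5189 8.0529 0.0000 0.0000 0.0000 0.0000
42.8167 30.6629 15.5537 0.0000 0.0000 0.0000 0.0000 0.0000

Δt=0.05771, u=1.11497, d=0.89688, q=0.48130, disc=e^(-rΔt)=0.99815
k=7 terminal: V=max(K-S,0) → 42.8167 30.6629 15.5537 0.0000 0.0000 0.0000 0.0000 0.0000
k=6: j=0 S=55.7299 intr=37.0701 cont=36.8989 V=37.0701[EX]; j=1 S=69.2811 intr=23.5189 cont=23.3477 V=23.5189[EX]; j=2 S=86.1274 intr=6.6726 cont=8.0529 V=8.0529[hold]; j=3 S=107.0700 intr=0.0000 cont=0.0000 V=0.0000[hold]; j=4 S=133.1050 intr=0.0000 cont=0.0000 V=0.0000[hold]; j=5 S=165.4707 intr=0.0000 cont=0.0000 V=0.0000[hold]; j=6 S=205.7063 intr=0.0000 cont=0.0000 V=0.0000[hold]  S*(6)=69.2811
k=5: j=0 S=62.1371 intr=30.6629 cont=30.4916 V=30.6629[EX]; j=1 S=77.2463 intr=15.5537 cont=16.0455 V=16.0455[hold]; j=2 S=96.0295 intr=0.0000 cont=4.1693 V=4.1693[hold]; j=3 S=119.3799 intr=0.0000 cont=0.0000 V=0.0000[hold]; j=4 S=148.4081 intr=0.0000 cont=0.0000 V=0.0000[hold]; j=5 S=184.4949 intr=0.0000 cont=0.0000 V=0.0000[hold]  S*(5)=62.1371
k=4: j=0 S=69.2811 intr=23.5189 cont=23.5840 V=23.5840[hold]; j=1 S=86.1274 intr=6.6726 cont=10.3105 V=10.3105[hold]; j=2 S=107.0700 intr=0.0000 cont=2.1587 V=2.1587[hold]; j=3 S=133.1050 intr=0.0000 cont=0.0000 V=0.0000[hold]; j=4 S=165.4707 intr=0.0000 cont=0.0000 V=0.0000[hold]  S*(4)=-
k=3: j=0 S=77.2463 intr=15.5537 cont=17.1638 V=17.1638[hold]; j=1 S=96.0295 intr=0.0000 cont=6.3753 V=6.3753[hold]; j=2 S=119.3799 intr=0.0000 cont=1.1176 V=1.1176[hold]; j=3 S=148.4081 intr=0.0000 cont=0.0000 V=0.0000[hold]  S*(3)=-
k=2: j=0 S=86.1274 intr=6.6726 cont=11.9492 V=11.9492[hold]; j=1 S=107.0700 intr=0.0000 cont=3.8377 V=3.8377[hold]; j=2 S=133.1050 intr=0.0000 cont=0.5787 V=0.5787[hold]  S*(2)=-
k=1: j=0 S=96.0295 intr=0.0000 cont=8.0303 V=8.0303[hold]; j=1 S=119.3799 intr=0.0000 cont=2.2649 V=2.2649[hold]  S*(1)=-
k=0: j=0 S=107.0700 intr=0.0000 cont=5.2458 V=5.2458[hold]  S*(0)=-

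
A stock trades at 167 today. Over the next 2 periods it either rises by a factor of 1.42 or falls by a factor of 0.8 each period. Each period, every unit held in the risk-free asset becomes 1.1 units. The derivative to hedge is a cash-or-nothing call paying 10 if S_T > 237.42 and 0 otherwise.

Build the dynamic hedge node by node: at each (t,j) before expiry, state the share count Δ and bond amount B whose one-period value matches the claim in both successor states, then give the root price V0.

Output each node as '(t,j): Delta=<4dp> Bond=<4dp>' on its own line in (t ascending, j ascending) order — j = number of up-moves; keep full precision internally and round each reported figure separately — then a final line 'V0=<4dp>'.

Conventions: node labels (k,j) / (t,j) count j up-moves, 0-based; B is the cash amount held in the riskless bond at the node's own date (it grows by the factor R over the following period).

(0,0): Delta=0.0425 Bond=-5.1599
(1,0): Delta=0.0000 Bond=0.0000
(1,1): Delta=0.0680 Bond=-11.7302
V0=1.9350

No-arbitrage ⇒ martingale measure with p* = (R−d)/(u−d) = 0.4839.
Payoffs at expiry: V(2,0)=0.0000, V(2,1)=0.0000, V(2,2)=10.0000
Node (1,0) S=133.6000: V=(p*·0.0000+(1−p*)·0.0000)/1.1=0.0000; Δ=(0.0000−0.0000)/(189.7120−106.8800)=0.0000; B=V−Δ·S=0.0000
Node (1,1) S=237.1400: V=(p*·10.0000+(1−p*)·0.0000)/1.1=4.3988; Δ=(10.0000−0.0000)/(336.7388−189.7120)=0.0680; B=V−Δ·S=-11.7302
Node (0,0) S=167.0000: V=(p*·4.3988+(1−p*)·0.0000)/1.1=1.9350; Δ=(4.3988−0.0000)/(237.1400−133.6000)=0.0425; B=V−Δ·S=-5.1599
As a check, the time-0 holding Δ(0,0)·S0 + B(0,0) comes to 1.9350 — exactly V0.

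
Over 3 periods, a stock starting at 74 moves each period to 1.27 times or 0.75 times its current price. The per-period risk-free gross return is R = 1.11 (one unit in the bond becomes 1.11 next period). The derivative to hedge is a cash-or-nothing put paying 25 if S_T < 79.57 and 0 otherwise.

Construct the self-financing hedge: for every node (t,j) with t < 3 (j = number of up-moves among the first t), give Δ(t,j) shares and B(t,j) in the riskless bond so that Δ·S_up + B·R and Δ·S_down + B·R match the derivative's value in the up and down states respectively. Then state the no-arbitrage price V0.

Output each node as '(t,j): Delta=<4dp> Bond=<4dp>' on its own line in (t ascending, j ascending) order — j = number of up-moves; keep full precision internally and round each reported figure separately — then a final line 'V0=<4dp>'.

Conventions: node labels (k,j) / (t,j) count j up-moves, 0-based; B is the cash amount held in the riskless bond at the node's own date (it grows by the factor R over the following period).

Risk-neutral probability p* = (R−d)/(u−d) = (1.11−0.75)/(1.27−0.75) = 0.6923.
Expiry values: V(3,0)=25.0000, V(3,1)=25.0000, V(3,2)=0.0000, V(3,3)=0.0000
  t=2,j=0: stock 41.6250 → up 52.8638 (V=25.0000), down 31.2188 (V=25.0000). Price 22.5225; hedge Δ=0.0000, bond B=22.5225.
  t=2,j=1: stock 70.4850 → up 89.5160 (V=0.0000), down 52.8637 (V=25.0000). Price 6.9300; hedge Δ=-0.6821, bond B=55.0069.
  t=2,j=2: stock 119.3546 → up 151.5803 (V=0.0000), down 89.5160 (V=0.0000). Price 0.0000; hedge Δ=0.0000, bond B=0.0000.
  t=1,j=0: stock 55.5000 → up 70.4850 (V=6.9300), down 41.6250 (V=22.5225). Price 10.5655; hedge Δ=-0.5403, bond B=40.5511.
  t=1,j=1: stock 93.9800 → up 119.3546 (V=0.0000), down 70.4850 (V=6.9300). Price 1.9210; hedge Δ=-0.1418, bond B=15.2479.
  t=0,j=0: stock 74.0000 → up 93.9800 (V=1.9210), down 55.5000 (V=10.5655). Price 4.1269; hedge Δ=-0.2246, bond B=20.7509.
Check: Δ(0,0)·S0 + B(0,0) = 4.1269 = V0.

(0,0): Delta=-0.2246 Bond=20.7509
(1,0): Delta=-0.5403 Bond=40.5511
(1,1): Delta=-0.1418 Bond=15.2479
(2,0): Delta=0.0000 Bond=22.5225
(2,1): Delta=-0.6821 Bond=55.0069
(2,2): Delta=0.0000 Bond=0.0000
V0=4.1269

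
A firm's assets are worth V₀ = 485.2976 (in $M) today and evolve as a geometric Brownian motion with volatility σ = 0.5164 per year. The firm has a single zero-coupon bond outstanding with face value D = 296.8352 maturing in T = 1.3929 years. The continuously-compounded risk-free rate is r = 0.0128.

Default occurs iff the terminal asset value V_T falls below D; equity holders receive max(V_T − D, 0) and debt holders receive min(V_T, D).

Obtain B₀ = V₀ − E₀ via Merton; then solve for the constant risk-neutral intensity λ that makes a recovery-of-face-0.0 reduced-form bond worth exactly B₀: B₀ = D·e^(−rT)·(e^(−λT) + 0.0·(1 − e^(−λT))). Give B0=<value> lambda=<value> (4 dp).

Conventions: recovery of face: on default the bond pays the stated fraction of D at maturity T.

Work the structural quantities from V₀ = 485.2976 against face 296.8352:
d₁ = [ln(V₀/D) + (r + σ²/2)T] / (σ√T)
   = [ln(485.2976/296.8352) + (0.0128 + 0.5·0.5164²)·1.3929] / (0.5164·√1.3929)
   = [0.491585 + 0.203551] / 0.609461 = 1.140574
d₂ = d₁ − σ√T = 1.140574 − 0.609461 = 0.531113
N(d₁) = 0.872976,  N(d₂) = 0.702330,  e^(−rT) = 0.982329
E₀ = V₀·N(d₁) − D·e^(−rT)·N(d₂)
   = 485.2976·0.872976 − 296.8352·0.982329·0.702330 = 218.861195
B₀ = V₀ − E₀ = 485.2976 − 218.861195 = 266.436405
e^(−λT) = (B₀·e^(rT)/D − 0)/(1 − 0) = (266.4364·1.017989/296.8352 − 0)/1 = 0.91373707
λ = −ln(0.91373707)/1.3929 = 0.064766

B0=266.4364 lambda=0.0648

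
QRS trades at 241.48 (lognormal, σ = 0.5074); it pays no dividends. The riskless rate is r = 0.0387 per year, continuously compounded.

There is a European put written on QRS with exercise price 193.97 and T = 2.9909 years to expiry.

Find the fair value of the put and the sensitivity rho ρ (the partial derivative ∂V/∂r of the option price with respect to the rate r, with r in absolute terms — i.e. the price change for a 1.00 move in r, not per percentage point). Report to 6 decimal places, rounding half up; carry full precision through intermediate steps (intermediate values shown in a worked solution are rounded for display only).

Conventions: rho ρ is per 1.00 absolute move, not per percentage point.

σ√T = 0.5074·√2.9909 = 0.877509
d₁ = (ln(S/K) + (r+σ²/2)T) / (σ√T) = (ln(241.48/193.97) + (0.0387+0.5074²/2)·2.9909) / 0.877509 = (0.219083 + 0.500759) / 0.877509 = 0.820324
d₂ = d₁ − σ√T = 0.820324 − 0.877509 = -0.057184
e^{−rT} = 0.890700
N(−d₁) = 0.206016,  N(−d₂) = 0.522801
Put price V = K·e^{−rT}·N(−d₂) − S·N(−d₁) = 90.323796 − 49.748652 = 40.575144
ρ = −K·T·e^{−rT}·N(−d₂) = -270.149442

price = 40.575144
ρ = -270.149442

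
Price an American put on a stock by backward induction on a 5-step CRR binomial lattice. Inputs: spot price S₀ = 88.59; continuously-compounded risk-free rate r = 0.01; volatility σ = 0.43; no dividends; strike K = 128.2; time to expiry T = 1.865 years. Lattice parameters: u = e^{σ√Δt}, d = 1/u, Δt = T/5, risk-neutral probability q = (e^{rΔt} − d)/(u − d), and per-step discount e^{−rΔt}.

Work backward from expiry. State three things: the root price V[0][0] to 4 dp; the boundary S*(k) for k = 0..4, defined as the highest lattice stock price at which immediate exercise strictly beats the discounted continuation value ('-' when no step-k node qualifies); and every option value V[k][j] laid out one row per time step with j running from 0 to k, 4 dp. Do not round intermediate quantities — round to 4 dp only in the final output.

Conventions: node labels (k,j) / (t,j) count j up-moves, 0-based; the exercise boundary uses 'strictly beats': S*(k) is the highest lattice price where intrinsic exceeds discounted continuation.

price = 48.2955
boundary = - - 52.3936 68.1289 88.5900
tree:
48.2955
61.7485 31.7033
75.8064 44.5060 15.7928
87.9074 60.0711 25.2128 4.0224
97.2135 75.8064 39.6100 7.2323 0.0000
104.3703 87.9074 60.0711 13.0039 0.0000 0.0000

params: Δt=0.37300 u=1.30033 d=0.76904 q=0.44175 e^(-rΔt)=0.99628
t_5 payoffs: 104.3703 87.9074 60.0711 13.0039 0.0000 0.0000
t_4: node(4,0) S=30.9865 payoff=97.2135 vs cont=96.7362 → 97.2135 [stop]  node(4,1) S=52.3936 payoff=75.8064 vs cont=75.3291 → 75.8064 [stop]  node(4,2) S=88.5900 payoff=39.6100 vs cont=39.1327 → 39.6100 [stop]  node(4,3) S=149.7928 payoff=0.0000 vs cont=7.2323 → 7.2323 [wait]  node(4,4) S=253.2778 payoff=0.0000 vs cont=0.0000 → 0.0000 [wait]  ⇒ S*(4)=88.5900
t_3: node(3,0) S=40.2926 payoff=87.9074 vs cont=87.4301 → 87.9074 [stop]  node(3,1) S=68.1289 payoff=60.0711 vs cont=59.5938 → 60.0711 [stop]  node(3,2) S=115.1961 payoff=13.0039 vs cont=25.2128 → 25.2128 [wait]  node(3,3) S=194.7799 payoff=0.0000 vs cont=4.0224 → 4.0224 [wait]  ⇒ S*(3)=68.1289
t_2: node(2,0) S=52.3936 payoff=75.8064 vs cont=75.3291 → 75.8064 [stop]  node(2,1) S=88.5900 payoff=39.6100 vs cont=44.5060 → 44.5060 [wait]  node(2,2) S=149.7928 payoff=0.0000 vs cont=15.7928 → 15.7928 [wait]  ⇒ S*(2)=52.3936
t_1: node(1,0) S=68.1289 payoff=60.0711 vs cont=61.7485 → 61.7485 [wait]  node(1,1) S=115.1961 payoff=13.0039 vs cont=31.7033 → 31.7033 [wait]  ⇒ S*(1)=-
t_0: node(0,0) S=88.5900 payoff=39.6100 vs cont=48.2955 → 48.2955 [wait]  ⇒ S*(0)=-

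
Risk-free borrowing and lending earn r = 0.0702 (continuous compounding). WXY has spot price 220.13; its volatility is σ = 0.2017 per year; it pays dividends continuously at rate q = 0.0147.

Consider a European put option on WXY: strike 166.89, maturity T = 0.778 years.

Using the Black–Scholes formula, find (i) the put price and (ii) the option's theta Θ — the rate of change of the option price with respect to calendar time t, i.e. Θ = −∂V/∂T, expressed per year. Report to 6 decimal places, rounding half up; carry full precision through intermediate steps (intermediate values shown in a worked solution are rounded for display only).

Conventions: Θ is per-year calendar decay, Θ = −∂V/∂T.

σ√T = 0.2017·√0.778 = 0.177908
d₁ = (ln(S/K) + (r−q+σ²/2)T) / (σ√T) = (ln(220.13/166.89) + (0.0702−0.0147+0.2017²/2)·0.778) / 0.177908 = (0.276883 + 0.059005) / 0.177908 = 1.887986
d₂ = d₁ − σ√T = 1.887986 − 0.177908 = 1.710078
e^{−rT} = 0.946849
e^{−qT} = 0.988629
N(−d₁) = 0.029514,  N(−d₂) = 0.043626
Put price V = K·e^{−rT}·N(−d₂) − S·e^{−qT}·N(−d₁) = 6.893720 − 6.423017 = 0.470704
φ(d₁) = (1/√(2π))·e^{−d₁²/2} = 0.067126
Θ = −S·e^{−qT}·φ(d₁)·σ/(2√T) − q·S·e^{−qT}·N(−d₁) + r·K·e^{−rT}·N(−d₂) = −1.670279 − 0.094418 + 0.483939 = -1.280758

price = 0.470704
Θ = -1.280758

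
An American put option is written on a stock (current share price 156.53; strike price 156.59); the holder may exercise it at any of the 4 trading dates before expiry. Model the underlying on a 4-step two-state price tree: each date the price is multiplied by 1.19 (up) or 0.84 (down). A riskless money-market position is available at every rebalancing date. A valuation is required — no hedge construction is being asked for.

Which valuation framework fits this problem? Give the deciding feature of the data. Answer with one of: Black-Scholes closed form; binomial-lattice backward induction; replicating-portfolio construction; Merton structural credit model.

Key observation: the defining feature is the embedded early-exercise option across 4 discrete dates on the spot-156.53 tree; pricing the strike-156.59 put means working backward with an exercise test at every node.

framework: binomial-lattice backward induction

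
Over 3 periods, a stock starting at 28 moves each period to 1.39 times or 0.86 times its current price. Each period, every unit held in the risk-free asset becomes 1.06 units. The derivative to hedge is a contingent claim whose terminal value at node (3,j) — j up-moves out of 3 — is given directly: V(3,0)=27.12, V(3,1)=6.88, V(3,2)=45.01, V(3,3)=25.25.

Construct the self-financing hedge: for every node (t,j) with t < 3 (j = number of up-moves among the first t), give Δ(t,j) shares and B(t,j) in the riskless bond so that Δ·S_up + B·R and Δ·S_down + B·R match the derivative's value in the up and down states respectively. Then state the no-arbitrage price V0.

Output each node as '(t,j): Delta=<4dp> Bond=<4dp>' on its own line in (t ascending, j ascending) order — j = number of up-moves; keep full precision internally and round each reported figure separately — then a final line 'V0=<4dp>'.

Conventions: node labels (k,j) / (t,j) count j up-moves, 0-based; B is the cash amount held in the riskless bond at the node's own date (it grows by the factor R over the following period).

(0,0): Delta=0.4353 Bond=7.0361
(1,0): Delta=0.1321 Bond=14.7593
(1,1): Delta=0.7448 Bond=-4.5884
(2,0): Delta=-1.8441 Bond=56.5682
(2,1): Delta=2.1494 Bond=-51.8786
(2,2): Delta=-0.6892 Bond=72.7108
V0=19.2231

The replicating-portfolio and risk-neutral prices coincide; use p* = (1.06−0.86)/(1.39−0.86) = 0.3774 for the latter.
Payoffs at expiry: V(3,0)=27.1200, V(3,1)=6.8800, V(3,2)=45.0100, V(3,3)=25.2500
Node (2,0) S=20.7088: V=(p*·6.8800+(1−p*)·27.1200)/1.06=18.3795; Δ=(6.8800−27.1200)/(28.7852−17.8096)=-1.8441; B=V−Δ·S=56.5682
Node (2,1) S=33.4712: V=(p*·45.0100+(1−p*)·6.8800)/1.06=20.0648; Δ=(45.0100−6.8800)/(46.5250−28.7852)=2.1494; B=V−Δ·S=-51.8786
Node (2,2) S=54.0988: V=(p*·25.2500+(1−p*)·45.0100)/1.06=35.4277; Δ=(25.2500−45.0100)/(75.1973−46.5250)=-0.6892; B=V−Δ·S=72.7108
Node (1,0) S=24.0800: V=(p*·20.0648+(1−p*)·18.3795)/1.06=17.9391; Δ=(20.0648−18.3795)/(33.4712−20.7088)=0.1321; B=V−Δ·S=14.7593
Node (1,1) S=38.9200: V=(p*·35.4277+(1−p*)·20.0648)/1.06=24.3982; Δ=(35.4277−20.0648)/(54.0988−33.4712)=0.7448; B=V−Δ·S=-4.5884
Node (0,0) S=28.0000: V=(p*·24.3982+(1−p*)·17.9391)/1.06=19.2231; Δ=(24.3982−17.9391)/(38.9200−24.0800)=0.4353; B=V−Δ·S=7.0361
As a check, the time-0 holding Δ(0,0)·S0 + B(0,0) comes to 19.2231 — exactly V0.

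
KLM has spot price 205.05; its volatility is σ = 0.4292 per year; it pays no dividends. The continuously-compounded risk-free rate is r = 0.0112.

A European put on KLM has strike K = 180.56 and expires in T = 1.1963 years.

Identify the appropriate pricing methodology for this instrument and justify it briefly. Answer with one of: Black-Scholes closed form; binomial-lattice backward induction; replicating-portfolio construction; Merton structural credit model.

Key observation: a European claim on KLM (strike 180.56) — a lognormal (GBM) underlying with constant rate and volatility — has an exact closed-form value; no lattice or capital structure is involved.

framework: Black-Scholes closed form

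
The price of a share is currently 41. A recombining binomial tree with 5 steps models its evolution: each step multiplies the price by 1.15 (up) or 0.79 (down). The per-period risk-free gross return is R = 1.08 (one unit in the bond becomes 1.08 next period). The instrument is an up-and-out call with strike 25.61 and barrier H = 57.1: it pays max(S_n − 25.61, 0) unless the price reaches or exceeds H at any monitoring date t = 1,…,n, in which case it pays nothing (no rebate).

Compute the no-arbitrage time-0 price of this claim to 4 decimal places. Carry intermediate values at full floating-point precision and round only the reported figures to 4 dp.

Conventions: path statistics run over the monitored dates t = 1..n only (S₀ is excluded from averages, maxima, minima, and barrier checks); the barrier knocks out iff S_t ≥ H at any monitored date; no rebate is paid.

With p* = (R−d)/(u−d) = 0.8056, sum probability × payoff across the paths and divide by R^5.
Enumerate all 2^5 = 32 price paths (U = up ×1.15, D = down ×0.79); each path with k up-moves has probability p*^k·(1−p*)^(5−k).
DDDDD: M=32.3900, payoff=0.0000, prob=0.000278
UDDDD: M=47.1500, payoff=0.0000, prob=0.001152
DUDDD: M=37.2485, payoff=0.0000, prob=0.001152
UUDDD: M=54.2225, payoff=1.1238, prob=0.004771
DDUDD: M=32.3900, payoff=0.0000, prob=0.001152
UDUDD: M=47.1500, payoff=1.1238, prob=0.004771
DUUDD: M=42.8358, payoff=1.1238, prob=0.004771
UUUDD: M=62.3559, payoff=0.0000, prob=0.019764
DDDUD: M=32.3900, payoff=0.0000, prob=0.001152
UDDUD: M=47.1500, payoff=1.1238, prob=0.004771
DUDUD: M=37.2485, payoff=1.1238, prob=0.004771
UUDUD: M=54.2225, payoff=13.3063, prob=0.019764
DDUUD: M=33.8403, payoff=1.1238, prob=0.004771
UDUUD: M=49.2611, payoff=13.3063, prob=0.019764
DUUUD: M=49.2611, payoff=13.3063, prob=0.019764
UUUUD: M=71.7093, payoff=0.0000, prob=0.081880
DDDDU: M=32.3900, payoff=0.0000, prob=0.001152
UDDDU: M=47.1500, payoff=1.1238, prob=0.004771
DUDDU: M=37.2485, payoff=1.1238, prob=0.004771
UUDDU: M=54.2225, payoff=13.3063, prob=0.019764
DDUDU: M=32.3900, payoff=1.1238, prob=0.004771
UDUDU: M=47.1500, payoff=13.3063, prob=0.019764
DUUDU: M=42.8358, payoff=13.3063, prob=0.019764
UUUDU: M=62.3559, payoff=0.0000, prob=0.081880
DDDUU: M=32.3900, payoff=1.1238, prob=0.004771
UDDUU: M=47.1500, payoff=13.3063, prob=0.019764
DUDUU: M=38.9163, payoff=13.3063, prob=0.019764
UUDUU: M=56.6503, payoff=31.0403, prob=0.081880
DDUUU: M=38.9163, payoff=13.3063, prob=0.019764
UDUUU: M=56.6503, payoff=31.0403, prob=0.081880
DUUUU: M=56.6503, payoff=31.0403, prob=0.081880
UUUUU: M=82.4656, payoff=0.0000, prob=0.339217
Price = Σ prob·payoff / R^5 = 10.045236 / 1.469328 = 6.8366

price = 6.8366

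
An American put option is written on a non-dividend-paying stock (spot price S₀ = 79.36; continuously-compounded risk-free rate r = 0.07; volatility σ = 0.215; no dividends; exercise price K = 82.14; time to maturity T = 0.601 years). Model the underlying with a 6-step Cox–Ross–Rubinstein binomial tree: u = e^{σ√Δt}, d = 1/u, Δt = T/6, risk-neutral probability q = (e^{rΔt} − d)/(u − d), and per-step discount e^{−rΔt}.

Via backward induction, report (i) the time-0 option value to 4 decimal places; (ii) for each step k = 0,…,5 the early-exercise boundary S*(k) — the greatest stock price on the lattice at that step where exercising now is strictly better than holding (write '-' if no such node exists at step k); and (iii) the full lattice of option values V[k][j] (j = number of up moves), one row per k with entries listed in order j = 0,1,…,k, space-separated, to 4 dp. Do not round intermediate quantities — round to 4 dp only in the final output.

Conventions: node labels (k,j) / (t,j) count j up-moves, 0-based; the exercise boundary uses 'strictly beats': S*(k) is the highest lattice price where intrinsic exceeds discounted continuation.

price = 5.5809
boundary = - - 69.2625 64.7062 69.2625 74.1395
tree:
5.5809
8.6401 2.9919
12.8775 5.0657 1.2263
17.4338 8.2755 2.3386 0.2743
21.6903 12.8775 4.3790 0.5936 0.0000
25.6668 17.4338 8.0005 1.2846 0.0000 0.0000
29.3817 21.6903 12.8775 2.7800 0.0000 0.0000 0.0000

Δt=0.10017, u=1.07041, d=0.93422, q=0.53466, disc=e^(-rΔt)=0.99301
k=6 terminal: V=max(K-S,0) → 29.3817 21.6903 12.8775 2.7800 0.0000 0.0000 0.0000
k=5: j=0 S=56.4732 intr=25.6668 cont=25.0929 V=25.6668[EX]; j=1 S=64.7062 intr=17.4338 cont=16.8598 V=17.4338[EX]; j=2 S=74.1395 intr=8.0005 cont=7.4265 V=8.0005[EX]; j=3 S=84.9481 intr=0.0000 cont=1.2846 V=1.2846[hold]; j=4 S=97.3323 intr=0.0000 cont=0.0000 V=0.0000[hold]; j=5 S=111.5221 intr=0.0000 cont=0.0000 V=0.0000[hold]  S*(5)=74.1395
k=4: j=0 S=60.4497 intr=21.6903 cont=21.1163 V=21.6903[EX]; j=1 S=69.2625 intr=12.8775 cont=12.3036 V=12.8775[EX]; j=2 S=79.3600 intr=2.7800 cont=4.3790 V=4.3790[hold]; j=3 S=90.9296 intr=0.0000 cont=0.5936 V=0.5936[hold]; j=4 S=104.1859 intr=0.0000 cont=0.0000 V=0.0000[hold]  S*(4)=69.2625
k=3: j=0 S=64.7062 intr=17.4338 cont=16.8598 V=17.4338[EX]; j=1 S=74.1395 intr=8.0005 cont=8.2755 V=8.2755[hold]; j=2 S=84.9481 intr=0.0000 cont=2.3386 V=2.3386[hold]; j=3 S=97.3323 intr=0.0000 cont=0.2743 V=0.2743[hold]  S*(3)=64.7062
k=2: j=0 S=69.2625 intr=12.8775 cont=12.4496 V=12.8775[EX]; j=1 S=79.3600 intr=2.7800 cont=5.0657 V=5.0657[hold]; j=2 S=90.9296 intr=0.0000 cont=1.2263 V=1.2263[hold]  S*(2)=69.2625
k=1: j=0 S=74.1395 intr=8.0005 cont=8.6401 V=8.6401[hold]; j=1 S=84.9481 intr=0.0000 cont=2.9919 V=2.9919[hold]  S*(1)=-
k=0: j=0 S=79.3600 intr=2.7800 cont=5.5809 V=5.5809[hold]  S*(0)=-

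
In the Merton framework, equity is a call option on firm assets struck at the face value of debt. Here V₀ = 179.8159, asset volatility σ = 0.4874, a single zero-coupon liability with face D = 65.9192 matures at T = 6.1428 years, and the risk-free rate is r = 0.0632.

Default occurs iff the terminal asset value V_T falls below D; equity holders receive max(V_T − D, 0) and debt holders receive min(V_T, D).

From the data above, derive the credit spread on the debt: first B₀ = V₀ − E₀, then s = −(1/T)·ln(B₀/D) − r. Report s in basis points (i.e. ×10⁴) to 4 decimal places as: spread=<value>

With assets at 179.8159 and a single debt payment of 65.9192 at 6.1428 years:
d₁ = [ln(V₀/D) + (r + σ²/2)T] / (σ√T)
   = [ln(179.8159/65.9192) + (0.0632 + 0.5·0.4874²)·6.1428] / (0.4874·√6.1428)
   = [1.003504 + 1.117863] / 1.208005 = 1.756091
d₂ = d₁ − σ√T = 1.756091 − 1.208005 = 0.548086
N(d₁) = 0.960464,  N(d₂) = 0.708184,  e^(−rT) = 0.678260
E₀ = V₀·N(d₁) − D·e^(−rT)·N(d₂)
   = 179.8159·0.960464 − 65.9192·0.678260·0.708184 = 141.043491
B₀ = V₀ − E₀ = 179.8159 − 141.043491 = 38.772409
spread = −(1/T)·ln(B₀/D) − r = −(1/6.1428)·ln(38.772409/65.9192) − 0.0632 = 0.02319722
in basis points: 0.02319722 × 10⁴ = 231.9722 bp

spread=231.9722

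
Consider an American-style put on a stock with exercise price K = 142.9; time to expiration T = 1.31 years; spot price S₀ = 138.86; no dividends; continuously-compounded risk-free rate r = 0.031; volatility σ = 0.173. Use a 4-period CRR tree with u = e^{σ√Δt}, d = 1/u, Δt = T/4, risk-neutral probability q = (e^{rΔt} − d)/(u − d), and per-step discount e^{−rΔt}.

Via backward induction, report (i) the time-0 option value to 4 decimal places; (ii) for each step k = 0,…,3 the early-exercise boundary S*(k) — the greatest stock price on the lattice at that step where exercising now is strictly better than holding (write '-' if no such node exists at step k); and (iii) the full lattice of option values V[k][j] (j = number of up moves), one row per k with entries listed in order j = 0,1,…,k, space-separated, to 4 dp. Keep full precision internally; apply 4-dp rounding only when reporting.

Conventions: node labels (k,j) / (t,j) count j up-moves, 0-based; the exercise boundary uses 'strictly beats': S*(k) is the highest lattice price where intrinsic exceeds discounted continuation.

Δt=0.32750, u=1.10407, d=0.90574, q=0.52672, disc=e^(-rΔt)=0.98990
k=4 terminal: V=max(K-S,0) → 49.4477 28.9843 4.0400 0.0000 0.0000
k=3: j=0 S=103.1779 intr=39.7221 cont=38.2786 V=39.7221[EX]; j=1 S=125.7710 intr=17.1290 cont=15.6856 V=17.1290[EX]; j=2 S=153.3112 intr=0.0000 cont=1.8927 V=1.8927[hold]; j=3 S=186.8820 intr=0.0000 cont=0.0000 V=0.0000[hold]  S*(3)=125.7710
k=2: j=0 S=113.9157 intr=28.9843 cont=27.5408 V=28.9843[EX]; j=1 S=138.8600 intr=4.0400 cont=9.0118 V=9.0118[hold]; j=2 S=169.2664 intr=0.0000 cont=0.8867 V=0.8867[hold]  S*(2)=113.9157
k=1: j=0 S=125.7710 intr=17.1290 cont=18.2779 V=18.2779[hold]; j=1 S=153.3112 intr=0.0000 cont=4.6844 V=4.6844[hold]  S*(1)=-
k=0: j=0 S=138.8600 intr=4.0400 cont=11.0056 V=11.0056[hold]  S*(0)=-

price = 11.0056
boundary = - - 113.9157 125.7710
tree:
11.0056
18.2779 4.6844
28.9843 9.0118 0.8867
39.7221 17.1290 1.8927 0.0000
49.4477 28.9843 4.0400 0.0000 0.0000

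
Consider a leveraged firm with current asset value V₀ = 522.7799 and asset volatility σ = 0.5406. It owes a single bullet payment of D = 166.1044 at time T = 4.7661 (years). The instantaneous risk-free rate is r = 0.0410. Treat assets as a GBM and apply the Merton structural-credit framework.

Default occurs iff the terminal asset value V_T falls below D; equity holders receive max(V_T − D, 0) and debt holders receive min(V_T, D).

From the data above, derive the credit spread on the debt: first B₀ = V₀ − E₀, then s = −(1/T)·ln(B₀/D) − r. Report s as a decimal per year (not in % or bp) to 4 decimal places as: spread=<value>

Equity is a call on the firm's assets struck at D = 166.1044:
d₁ = [ln(V₀/D) + (r + σ²/2)T] / (σ√T)
   = [ln(522.7799/166.1044) + (0.0410 + 0.5·0.5406²)·4.7661] / (0.5406·√4.7661)
   = [1.146544 + 0.891853] / 1.180205 = 1.727154
d₂ = d₁ − σ√T = 1.727154 − 1.180205 = 0.546949
N(d₁) = 0.957930,  N(d₂) = 0.707793,  e^(−rT) = 0.822497
E₀ = V₀·N(d₁) − D·e^(−rT)·N(d₂)
   = 522.7799·0.957930 − 166.1044·0.822497·0.707793 = 404.087577
B₀ = V₀ − E₀ = 522.7799 − 404.087577 = 118.692323
spread = −(1/T)·ln(B₀/D) − r = −(1/4.7661)·ln(118.692323/166.1044) − 0.0410 = 0.02951507

spread=0.0295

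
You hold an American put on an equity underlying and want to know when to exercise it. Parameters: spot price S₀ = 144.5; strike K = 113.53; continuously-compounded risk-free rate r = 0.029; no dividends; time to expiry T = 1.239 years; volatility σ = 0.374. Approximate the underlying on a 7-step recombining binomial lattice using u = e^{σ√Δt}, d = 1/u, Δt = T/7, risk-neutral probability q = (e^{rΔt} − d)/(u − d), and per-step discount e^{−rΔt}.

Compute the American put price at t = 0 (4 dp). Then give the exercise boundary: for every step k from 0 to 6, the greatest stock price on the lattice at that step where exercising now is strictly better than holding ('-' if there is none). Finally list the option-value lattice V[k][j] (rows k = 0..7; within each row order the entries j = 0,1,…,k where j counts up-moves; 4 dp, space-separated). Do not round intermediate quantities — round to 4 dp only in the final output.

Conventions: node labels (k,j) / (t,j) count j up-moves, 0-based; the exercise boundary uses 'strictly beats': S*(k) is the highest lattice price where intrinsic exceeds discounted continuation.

price = 8.1388
boundary = - - - - - 65.7951 77.0067
tree:
8.1388
12.4414 3.5098
18.5015 5.9319 0.8922
26.5870 9.8368 1.7149 0.0000
36.5970 15.8999 3.2960 0.0000 0.0000
47.7349 24.7812 6.3348 0.0000 0.0000 0.0000
57.3142 36.5233 12.1755 0.0000 0.0000 0.0000 0.0000
65.4988 47.7349 23.4013 0.0000 0.0000 0.0000 0.0000 0.0000

Δt=0.17700  u=1.17040  d=0.85441  q=0.47703  discount=0.99488
step 7 (expiry): payoffs max(K−S,0) = 65.4988 47.7349 23.4013 0.0000 0.0000 0.0000 0.0000 0.0000
step 6: (k=6,j=0): S=56.2158, K−S=57.3142, hold=56.7329 ⇒ V=57.3142 exercise | (k=6,j=1): S=77.0067, K−S=36.5233, hold=35.9421 ⇒ V=36.5233 exercise | (k=6,j=2): S=105.4868, K−S=8.0432, hold=12.1755 ⇒ V=12.1755 continue | (k=6,j=3): S=144.5000, K−S=0.0000, hold=0.0000 ⇒ V=0.0000 continue | (k=6,j=4): S=197.9419, K−S=0.0000, hold=0.0000 ⇒ V=0.0000 continue | (k=6,j=5): S=271.1486, K−S=0.0000, hold=0.0000 ⇒ V=0.0000 continue | (k=6,j=6): S=371.4302, K−S=0.0000, hold=0.0000 ⇒ V=0.0000 continue  boundary S*=77.0067
step 5: (k=5,j=0): S=65.7951, K−S=47.7349, hold=47.1537 ⇒ V=47.7349 exercise | (k=5,j=1): S=90.1287, K−S=23.4013, hold=24.7812 ⇒ V=24.7812 continue | (k=5,j=2): S=123.4619, K−S=0.0000, hold=6.3348 ⇒ V=6.3348 continue | (k=5,j=3): S=169.1230, K−S=0.0000, hold=0.0000 ⇒ V=0.0000 continue | (k=5,j=4): S=231.6715, K−S=0.0000, hold=0.0000 ⇒ V=0.0000 continue | (k=5,j=5): S=317.3528, K−S=0.0000, hold=0.0000 ⇒ V=0.0000 continue  boundary S*=65.7951
step 4: (k=4,j=0): S=77.0067, K−S=36.5233, hold=36.5970 ⇒ V=36.5970 continue | (k=4,j=1): S=105.4868, K−S=8.0432, hold=15.8999 ⇒ V=15.8999 continue | (k=4,j=2): S=144.5000, K−S=0.0000, hold=3.2960 ⇒ V=3.2960 continue | (k=4,j=3): S=197.9419, K−S=0.0000, hold=0.0000 ⇒ V=0.0000 continue | (k=4,j=4): S=271.1486, K−S=0.0000, hold=0.0000 ⇒ V=0.0000 continue  boundary S*=-
step 3: (k=3,j=0): S=90.1287, K−S=23.4013, hold=26.5870 ⇒ V=26.5870 continue | (k=3,j=1): S=123.4619, K−S=0.0000, hold=9.8368 ⇒ V=9.8368 continue | (k=3,j=2): S=169.1230, K−S=0.0000, hold=1.7149 ⇒ V=1.7149 continue | (k=3,j=3): S=231.6715, K−S=0.0000, hold=0.0000 ⇒ V=0.0000 continue  boundary S*=-
step 2: (k=2,j=0): S=105.4868, K−S=8.0432, hold=18.5015 ⇒ V=18.5015 continue | (k=2,j=1): S=144.5000, K−S=0.0000, hold=5.9319 ⇒ V=5.9319 continue | (k=2,j=2): S=197.9419, K−S=0.0000, hold=0.8922 ⇒ V=0.8922 continue  boundary S*=-
step 1: (k=1,j=0): S=123.4619, K−S=0.0000, hold=12.4414 ⇒ V=12.4414 continue | (k=1,j=1): S=169.1230, K−S=0.0000, hold=3.5098 ⇒ V=3.5098 continue  boundary S*=-
step 0: (k=0,j=0): S=144.5000, K−S=0.0000, hold=8.1388 ⇒ V=8.1388 continue  boundary S*=-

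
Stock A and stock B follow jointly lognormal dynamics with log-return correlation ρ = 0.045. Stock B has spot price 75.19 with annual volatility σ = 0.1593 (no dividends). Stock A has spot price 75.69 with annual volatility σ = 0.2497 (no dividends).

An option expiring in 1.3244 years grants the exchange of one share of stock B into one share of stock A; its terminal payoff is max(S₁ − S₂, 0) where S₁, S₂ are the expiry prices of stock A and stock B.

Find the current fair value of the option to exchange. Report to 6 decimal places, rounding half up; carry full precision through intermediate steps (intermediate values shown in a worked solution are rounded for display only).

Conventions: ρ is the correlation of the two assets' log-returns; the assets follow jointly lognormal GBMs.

exchange price = 10.252570

σ_eff = √(σ₁² + σ₂² − 2ρσ₁σ₂) = √(0.2497² + 0.1593² − 2·0.045·0.2497·0.1593) = 0.290080
d₁ = (ln(S₁/S₂) + (q₂ − q₁ + σ_eff²/2)T) / (σ_eff√T) = (ln(75.69/75.19) + (0.0 − 0.0 + 0.042073)·1.3244) / 0.333832 = 0.186770
d₂ = d₁ − σ_eff√T = 0.186770 − 0.333832 = -0.147062
N(d₁) = 0.574079,  N(d₂) = 0.441541
V = S₁·e^{−q₁T}·N(d₁) − S₂·e^{−q₂T}·N(d₂) = 43.452070 − 33.199500 = 10.252570
Key observation: the rate r is irrelevant here: denominating values in stock B turns the exchange into a ratio option on S₁/S₂, and discounting at r drops out.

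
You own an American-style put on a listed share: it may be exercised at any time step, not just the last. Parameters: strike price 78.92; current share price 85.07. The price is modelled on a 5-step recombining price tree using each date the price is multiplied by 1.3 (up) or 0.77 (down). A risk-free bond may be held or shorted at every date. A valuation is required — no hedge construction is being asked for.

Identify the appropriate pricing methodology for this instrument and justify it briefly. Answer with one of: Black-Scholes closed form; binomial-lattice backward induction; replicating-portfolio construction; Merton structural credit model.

framework: binomial-lattice backward induction

Key observation: the defining feature is the embedded early-exercise option across 5 discrete dates on the spot-85.07 tree; pricing the strike-78.92 put means working backward with an exercise test at every node.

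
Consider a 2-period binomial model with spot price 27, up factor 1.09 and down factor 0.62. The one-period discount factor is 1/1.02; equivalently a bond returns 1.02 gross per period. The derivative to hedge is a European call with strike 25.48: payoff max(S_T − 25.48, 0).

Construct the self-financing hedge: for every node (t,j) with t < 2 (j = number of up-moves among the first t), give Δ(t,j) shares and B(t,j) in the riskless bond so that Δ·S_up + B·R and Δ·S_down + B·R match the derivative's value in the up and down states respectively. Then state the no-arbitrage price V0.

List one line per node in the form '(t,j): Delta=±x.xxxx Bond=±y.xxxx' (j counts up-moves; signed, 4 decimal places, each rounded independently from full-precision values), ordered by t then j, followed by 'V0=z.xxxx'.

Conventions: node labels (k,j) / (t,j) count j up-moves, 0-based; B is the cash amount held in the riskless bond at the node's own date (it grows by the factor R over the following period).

The replicating-portfolio and risk-neutral prices coincide; use p* = (1.02−0.62)/(1.09−0.62) = 0.8511 for the latter.
At maturity the claim pays: V(2,0)=0.0000, V(2,1)=0.0000, V(2,2)=6.5987
(1,0): S=16.7400. Δ = (V_up−V_dn)/(S_up−S_dn) = (0.0000−0.0000)/(18.2466−10.3788) = 0.0000. V = [p*·0.0000 + (1−p*)·0.0000]/1.02 = 0.0000. B = V − Δ·S = 0.0000.
(1,1): S=29.4300. Δ = (V_up−V_dn)/(S_up−S_dn) = (6.5987−0.0000)/(32.0787−18.2466) = 0.4771. V = [p*·6.5987 + (1−p*)·0.0000]/1.02 = 5.5058. B = V − Δ·S = -8.5340.
(0,0): S=27.0000. Δ = (V_up−V_dn)/(S_up−S_dn) = (5.5058−0.0000)/(29.4300−16.7400) = 0.4339. V = [p*·5.5058 + (1−p*)·0.0000]/1.02 = 4.5939. B = V − Δ·S = -7.1206.
As a check, the time-0 holding Δ(0,0)·S0 + B(0,0) comes to 4.5939 — exactly V0.

(0,0): Delta=0.4339 Bond=-7.1206
(1,0): Delta=0.0000 Bond=0.0000
(1,1): Delta=0.4771 Bond=-8.5340
V0=4.5939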